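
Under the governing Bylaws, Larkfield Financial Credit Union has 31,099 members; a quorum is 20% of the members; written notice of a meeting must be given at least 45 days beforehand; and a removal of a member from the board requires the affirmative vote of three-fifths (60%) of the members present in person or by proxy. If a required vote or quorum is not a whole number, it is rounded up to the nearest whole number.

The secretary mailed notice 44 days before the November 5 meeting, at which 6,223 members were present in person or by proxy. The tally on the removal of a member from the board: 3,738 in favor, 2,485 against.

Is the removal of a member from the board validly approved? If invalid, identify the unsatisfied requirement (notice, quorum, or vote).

Invalid — notice requirement not satisfied.

Notice: 44 days given; 45 required. Not satisfied.
Quorum: 20% of 31,099 = 6,219.80, rounded up to 6,220; 6,223 present. Satisfied.
Vote: requires three-fifths of those present (6,223); 3/5 of 6223 = 3733.80, rounded up to 3734, so 3,734 needed; 3,738 in favor. Satisfied.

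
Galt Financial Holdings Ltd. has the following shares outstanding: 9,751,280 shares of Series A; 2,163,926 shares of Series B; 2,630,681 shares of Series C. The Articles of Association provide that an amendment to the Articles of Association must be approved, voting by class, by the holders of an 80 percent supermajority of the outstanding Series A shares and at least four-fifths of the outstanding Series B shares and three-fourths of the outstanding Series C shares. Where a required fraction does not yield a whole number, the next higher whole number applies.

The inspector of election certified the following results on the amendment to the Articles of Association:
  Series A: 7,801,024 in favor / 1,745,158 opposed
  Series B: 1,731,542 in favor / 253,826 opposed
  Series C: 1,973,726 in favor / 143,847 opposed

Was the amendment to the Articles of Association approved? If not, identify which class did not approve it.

Approved — every class gave the required vote.

Series A: 4/5 of 9751280 = 7801024; 7,801,024 required, 7,801,024 in favor — approved.
Series B: 4/5 of 2163926 = 1731140.80, rounded up to 1731141; 1,731,141 required, 1,731,542 in favor — approved.
Series C: 3/4 of 2630681 = 1973010.75, rounded up to 1973011; 1,973,011 required, 1,973,726 in favor — approved.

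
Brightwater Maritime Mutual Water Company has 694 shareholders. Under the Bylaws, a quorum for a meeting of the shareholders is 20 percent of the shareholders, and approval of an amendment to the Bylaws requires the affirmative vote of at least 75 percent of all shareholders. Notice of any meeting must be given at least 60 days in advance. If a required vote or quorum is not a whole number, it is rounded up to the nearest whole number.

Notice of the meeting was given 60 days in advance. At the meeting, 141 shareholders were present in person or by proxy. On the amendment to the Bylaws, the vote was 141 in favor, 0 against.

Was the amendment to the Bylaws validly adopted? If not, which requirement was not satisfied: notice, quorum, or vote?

Invalid — vote requirement not satisfied.

Notice: 60 days given; 60 required. Satisfied.
Quorum: 20% of 694 = 138.80, rounded up to 139; 141 present. Satisfied.
Vote: requires three-fourths of all shareholders (694); 3/4 of 694 = 520.50, rounded up to 521, so 521 needed; 141 in favor. Not satisfied.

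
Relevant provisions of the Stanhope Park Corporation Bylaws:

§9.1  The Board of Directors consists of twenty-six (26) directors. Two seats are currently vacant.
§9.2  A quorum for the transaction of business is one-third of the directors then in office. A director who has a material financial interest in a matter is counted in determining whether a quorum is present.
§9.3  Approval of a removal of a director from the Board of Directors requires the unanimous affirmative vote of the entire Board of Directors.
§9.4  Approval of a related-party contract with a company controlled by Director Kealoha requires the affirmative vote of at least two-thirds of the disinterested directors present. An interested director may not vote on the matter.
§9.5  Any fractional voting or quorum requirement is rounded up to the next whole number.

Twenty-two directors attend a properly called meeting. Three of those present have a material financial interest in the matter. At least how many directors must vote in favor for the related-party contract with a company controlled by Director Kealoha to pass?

The related-party contract with a company controlled by Director Kealoha requires two-thirds of the disinterested directors present (22 − 3 = 19).
2/3 of 19 = 12.67, rounded up to 13.

13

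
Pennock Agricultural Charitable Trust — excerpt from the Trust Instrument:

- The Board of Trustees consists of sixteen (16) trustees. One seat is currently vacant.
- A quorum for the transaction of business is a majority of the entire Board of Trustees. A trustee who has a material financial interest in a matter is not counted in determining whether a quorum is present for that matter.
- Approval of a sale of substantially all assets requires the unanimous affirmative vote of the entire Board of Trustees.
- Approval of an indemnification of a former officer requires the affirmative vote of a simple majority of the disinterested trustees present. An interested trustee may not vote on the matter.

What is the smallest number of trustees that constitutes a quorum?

A majority of 16 is 9.

9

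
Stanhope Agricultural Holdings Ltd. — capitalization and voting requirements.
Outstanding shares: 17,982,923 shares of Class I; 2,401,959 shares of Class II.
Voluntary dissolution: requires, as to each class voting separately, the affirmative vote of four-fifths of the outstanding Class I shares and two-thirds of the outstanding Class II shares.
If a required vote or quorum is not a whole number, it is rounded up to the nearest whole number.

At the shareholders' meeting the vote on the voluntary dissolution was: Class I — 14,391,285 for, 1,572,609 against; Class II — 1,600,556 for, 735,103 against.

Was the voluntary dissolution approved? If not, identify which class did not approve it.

Class I: 4/5 of 17982923 = 14386338.40, rounded up to 14386339; 14,386,339 required, 14,391,285 in favor — approved.
Class II: 2/3 of 2401959 = 1601306; 1,601,306 required, 1,600,556 in favor — not approved.

Not approved — the Class II shares did not give the required vote.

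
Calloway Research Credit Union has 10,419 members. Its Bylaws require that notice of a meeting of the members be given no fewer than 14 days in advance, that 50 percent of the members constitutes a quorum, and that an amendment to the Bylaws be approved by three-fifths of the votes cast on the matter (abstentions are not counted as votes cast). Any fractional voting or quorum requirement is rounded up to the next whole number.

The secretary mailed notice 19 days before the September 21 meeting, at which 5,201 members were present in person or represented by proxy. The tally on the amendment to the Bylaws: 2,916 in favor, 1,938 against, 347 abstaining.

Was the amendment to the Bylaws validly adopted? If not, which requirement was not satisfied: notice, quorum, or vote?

Notice: 19 days given; 14 required. Satisfied.
Quorum: 50% of 10,419 = 5,209.50, rounded up to 5,210; 5,201 present. Not satisfied.
Vote: requires three-fifths of the votes cast (5,201 − 347 abstaining = 4,854); 3/5 of 4854 = 2912.40, rounded up to 2913, so 2,913 needed; 2,916 in favor. Satisfied.

Invalid — quorum requirement not satisfied.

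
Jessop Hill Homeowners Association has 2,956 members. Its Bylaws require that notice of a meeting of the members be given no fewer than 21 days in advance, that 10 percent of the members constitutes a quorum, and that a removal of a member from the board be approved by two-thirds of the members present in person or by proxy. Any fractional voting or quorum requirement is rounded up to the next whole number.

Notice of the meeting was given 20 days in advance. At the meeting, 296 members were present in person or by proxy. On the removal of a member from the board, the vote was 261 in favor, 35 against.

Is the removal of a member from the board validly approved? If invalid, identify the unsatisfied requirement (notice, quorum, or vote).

Invalid — notice requirement not satisfied.

Notice: 20 days given; 21 required. Not satisfied.
Quorum: 10% of 2,956 = 295.60, rounded up to 296; 296 present. Satisfied.
Vote: requires two-thirds of those present (296); 2/3 of 296 = 197.33, rounded up to 198, so 198 needed; 261 in favor. Satisfied.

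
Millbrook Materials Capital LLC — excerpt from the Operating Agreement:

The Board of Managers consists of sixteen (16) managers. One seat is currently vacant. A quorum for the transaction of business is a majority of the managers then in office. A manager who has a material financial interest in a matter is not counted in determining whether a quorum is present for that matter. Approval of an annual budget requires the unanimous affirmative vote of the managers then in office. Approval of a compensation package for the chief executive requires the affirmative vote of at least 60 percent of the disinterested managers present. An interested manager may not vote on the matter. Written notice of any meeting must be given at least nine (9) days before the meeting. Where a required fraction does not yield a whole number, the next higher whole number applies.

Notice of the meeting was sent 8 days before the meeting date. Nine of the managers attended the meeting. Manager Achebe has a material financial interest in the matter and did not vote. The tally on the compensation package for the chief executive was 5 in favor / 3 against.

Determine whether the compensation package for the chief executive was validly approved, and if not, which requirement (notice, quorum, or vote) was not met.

Invalid — notice requirement not satisfied.

Notice: 8 days given; 9 required (8 < 9). Not satisfied.
Quorum: 9 present, but the 1 interested manager does not count, leaving 8. Quorum is 8. Satisfied.
Vote: the compensation package for the chief executive requires three-fifths of the disinterested managers present (9 − 1 = 8). 3/5 of 8 = 4.80, rounded up to 5, so 5 affirmative votes are needed; 5 voted in favor. Satisfied.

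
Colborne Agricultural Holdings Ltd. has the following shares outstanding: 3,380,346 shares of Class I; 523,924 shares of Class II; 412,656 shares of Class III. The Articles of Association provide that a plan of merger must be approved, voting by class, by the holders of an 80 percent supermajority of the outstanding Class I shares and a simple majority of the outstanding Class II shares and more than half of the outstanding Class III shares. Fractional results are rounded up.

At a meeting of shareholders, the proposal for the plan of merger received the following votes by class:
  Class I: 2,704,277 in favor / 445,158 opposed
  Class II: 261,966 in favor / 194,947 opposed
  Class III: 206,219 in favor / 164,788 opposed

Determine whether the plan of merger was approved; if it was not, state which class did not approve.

Not approved — the Class III shares did not give the required vote.

Class I: 4/5 of 3380346 = 2704276.80, rounded up to 2704277; 2,704,277 required, 2,704,277 in favor — approved.
Class II: a majority of 523924 is 261963; 261,963 required, 261,966 in favor — approved.
Class III: a majority of 412656 is 206329; 206,329 required, 206,219 in favor — not approved.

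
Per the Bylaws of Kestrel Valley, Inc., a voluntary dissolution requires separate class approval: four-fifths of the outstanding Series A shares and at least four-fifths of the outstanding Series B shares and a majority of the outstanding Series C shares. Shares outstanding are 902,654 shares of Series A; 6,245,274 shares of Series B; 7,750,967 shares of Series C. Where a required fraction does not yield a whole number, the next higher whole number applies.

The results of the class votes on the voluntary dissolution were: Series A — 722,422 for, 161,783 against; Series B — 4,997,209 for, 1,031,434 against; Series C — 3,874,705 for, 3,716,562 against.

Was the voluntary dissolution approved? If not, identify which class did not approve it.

Series A: 4/5 of 902654 = 722123.20, rounded up to 722124; 722,124 required, 722,422 in favor — approved.
Series B: 4/5 of 6245274 = 4996219.20, rounded up to 4996220; 4,996,220 required, 4,997,209 in favor — approved.
Series C: a majority of 7750967 is 3875484; 3,875,484 required, 3,874,705 in favor — not approved.

Not approved — the Series C shares did not give the required vote.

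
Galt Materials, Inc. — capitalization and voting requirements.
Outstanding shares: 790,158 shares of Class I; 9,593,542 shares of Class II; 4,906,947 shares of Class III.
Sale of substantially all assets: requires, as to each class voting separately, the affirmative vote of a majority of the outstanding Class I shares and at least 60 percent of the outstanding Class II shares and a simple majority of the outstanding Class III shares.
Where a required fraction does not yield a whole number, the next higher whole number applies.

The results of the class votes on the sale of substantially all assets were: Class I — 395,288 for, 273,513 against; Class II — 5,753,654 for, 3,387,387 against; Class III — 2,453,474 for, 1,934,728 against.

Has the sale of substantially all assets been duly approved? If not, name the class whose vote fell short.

Not approved — the Class II shares did not give the required vote.

Class I: a majority of 790158 is 395080; 395,080 required, 395,288 in favor — approved.
Class II: 3/5 of 9593542 = 5756125.20, rounded up to 5756126; 5,756,126 required, 5,753,654 in favor — not approved.
Class III: a majority of 4906947 is 2453474; 2,453,474 required, 2,453,474 in favor — approved.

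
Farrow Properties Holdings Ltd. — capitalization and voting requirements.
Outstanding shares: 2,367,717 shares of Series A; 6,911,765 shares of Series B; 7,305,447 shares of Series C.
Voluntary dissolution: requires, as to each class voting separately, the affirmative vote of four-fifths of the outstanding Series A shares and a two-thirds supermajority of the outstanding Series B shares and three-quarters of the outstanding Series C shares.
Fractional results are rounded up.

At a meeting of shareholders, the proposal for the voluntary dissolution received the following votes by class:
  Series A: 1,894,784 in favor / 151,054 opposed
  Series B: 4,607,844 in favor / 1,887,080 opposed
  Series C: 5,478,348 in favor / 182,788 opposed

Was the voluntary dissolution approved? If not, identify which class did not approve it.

Series A: 4/5 of 2367717 = 1894173.60, rounded up to 1894174; 1,894,174 required, 1,894,784 in favor — approved.
Series B: 2/3 of 6911765 = 4607843.33, rounded up to 4607844; 4,607,844 required, 4,607,844 in favor — approved.
Series C: 3/4 of 7305447 = 5479085.25, rounded up to 5479086; 5,479,086 required, 5,478,348 in favor — not approved.

Not approved — the Series C shares did not give the required vote.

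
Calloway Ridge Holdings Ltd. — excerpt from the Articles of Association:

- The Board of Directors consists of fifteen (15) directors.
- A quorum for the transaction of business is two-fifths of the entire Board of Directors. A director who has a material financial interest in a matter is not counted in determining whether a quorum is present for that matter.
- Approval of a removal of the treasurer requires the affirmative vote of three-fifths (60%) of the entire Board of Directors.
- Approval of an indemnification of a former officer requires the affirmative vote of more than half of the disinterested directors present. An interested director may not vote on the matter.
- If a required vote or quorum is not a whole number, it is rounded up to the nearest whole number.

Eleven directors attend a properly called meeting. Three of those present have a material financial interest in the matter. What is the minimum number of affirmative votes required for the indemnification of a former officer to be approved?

5

The indemnification of a former officer requires a majority of the disinterested directors present (11 − 3 = 8).
A majority of 8 is 5.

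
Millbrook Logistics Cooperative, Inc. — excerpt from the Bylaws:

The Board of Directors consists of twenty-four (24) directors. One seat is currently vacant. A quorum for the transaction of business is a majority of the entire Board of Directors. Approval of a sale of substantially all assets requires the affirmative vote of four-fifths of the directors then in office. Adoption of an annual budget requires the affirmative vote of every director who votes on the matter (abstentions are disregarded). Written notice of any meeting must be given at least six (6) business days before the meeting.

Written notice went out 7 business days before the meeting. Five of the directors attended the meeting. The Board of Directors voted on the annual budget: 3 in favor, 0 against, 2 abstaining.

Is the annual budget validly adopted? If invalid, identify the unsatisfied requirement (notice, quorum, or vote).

Notice: 7 business days given; 6 required (7 ≥ 6). Satisfied.
Quorum: 5 present; quorum is 13. Not satisfied.
Vote: the annual budget requires the unanimous vote of the votes cast (5 present − 2 abstaining = 3). Unanimous means all 3, so 3 affirmative votes are needed; 3 voted in favor. Satisfied. (Moot — without a quorum no business can be validly transacted.)

Invalid — quorum requirement not satisfied.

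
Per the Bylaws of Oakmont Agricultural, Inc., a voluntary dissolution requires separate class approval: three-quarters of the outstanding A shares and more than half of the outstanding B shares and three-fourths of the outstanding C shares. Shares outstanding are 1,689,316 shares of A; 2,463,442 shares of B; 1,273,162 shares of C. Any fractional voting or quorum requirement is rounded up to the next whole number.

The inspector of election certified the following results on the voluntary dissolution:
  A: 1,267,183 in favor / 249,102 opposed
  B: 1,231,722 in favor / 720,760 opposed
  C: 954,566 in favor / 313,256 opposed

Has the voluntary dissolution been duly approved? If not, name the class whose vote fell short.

Not approved — the C shares did not give the required vote.

A: 3/4 of 1689316 = 1266987; 1,266,987 required, 1,267,183 in favor — approved.
B: a majority of 2463442 is 1231722; 1,231,722 required, 1,231,722 in favor — approved.
C: 3/4 of 1273162 = 954871.50, rounded up to 954872; 954,872 required, 954,566 in favor — not approved.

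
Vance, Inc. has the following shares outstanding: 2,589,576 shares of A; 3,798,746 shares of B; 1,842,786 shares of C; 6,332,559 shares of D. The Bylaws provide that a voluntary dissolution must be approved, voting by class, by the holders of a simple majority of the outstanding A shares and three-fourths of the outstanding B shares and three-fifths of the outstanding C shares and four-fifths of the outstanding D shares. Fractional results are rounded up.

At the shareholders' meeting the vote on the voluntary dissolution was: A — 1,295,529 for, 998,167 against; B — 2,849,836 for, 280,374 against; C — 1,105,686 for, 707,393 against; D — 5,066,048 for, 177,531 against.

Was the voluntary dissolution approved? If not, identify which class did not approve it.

A: a majority of 2589576 is 1294789; 1,294,789 required, 1,295,529 in favor — approved.
B: 3/4 of 3798746 = 2849059.50, rounded up to 2849060; 2,849,060 required, 2,849,836 in favor — approved.
C: 3/5 of 1842786 = 1105671.60, rounded up to 1105672; 1,105,672 required, 1,105,686 in favor — approved.
D: 4/5 of 6332559 = 5066047.20, rounded up to 5066048; 5,066,048 required, 5,066,048 in favor — approved.

Approved — every class gave the required vote.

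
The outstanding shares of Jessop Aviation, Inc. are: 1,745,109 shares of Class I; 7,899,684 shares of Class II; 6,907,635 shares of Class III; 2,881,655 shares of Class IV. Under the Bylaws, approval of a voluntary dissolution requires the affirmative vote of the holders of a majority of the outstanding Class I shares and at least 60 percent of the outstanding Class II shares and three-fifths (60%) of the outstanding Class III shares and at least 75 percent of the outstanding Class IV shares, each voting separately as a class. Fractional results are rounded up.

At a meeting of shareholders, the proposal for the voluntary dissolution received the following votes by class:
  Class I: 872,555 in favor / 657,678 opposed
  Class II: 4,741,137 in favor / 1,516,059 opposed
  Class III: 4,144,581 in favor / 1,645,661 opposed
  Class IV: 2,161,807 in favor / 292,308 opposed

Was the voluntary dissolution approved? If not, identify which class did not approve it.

Class I: a majority of 1745109 is 872555; 872,555 required, 872,555 in favor — approved.
Class II: 3/5 of 7899684 = 4739810.40, rounded up to 4739811; 4,739,811 required, 4,741,137 in favor — approved.
Class III: 3/5 of 6907635 = 4144581; 4,144,581 required, 4,144,581 in favor — approved.
Class IV: 3/4 of 2881655 = 2161241.25, rounded up to 2161242; 2,161,242 required, 2,161,807 in favor — approved.

Approved — every class gave the required vote.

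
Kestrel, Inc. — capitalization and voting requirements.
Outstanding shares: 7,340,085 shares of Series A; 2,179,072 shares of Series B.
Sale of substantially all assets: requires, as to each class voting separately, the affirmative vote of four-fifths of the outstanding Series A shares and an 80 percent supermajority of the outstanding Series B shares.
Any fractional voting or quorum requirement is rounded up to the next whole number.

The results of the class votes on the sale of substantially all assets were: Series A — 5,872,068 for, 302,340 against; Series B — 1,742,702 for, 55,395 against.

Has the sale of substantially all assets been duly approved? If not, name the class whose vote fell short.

Series A: 4/5 of 7340085 = 5872068; 5,872,068 required, 5,872,068 in favor — approved.
Series B: 4/5 of 2179072 = 1743257.60, rounded up to 1743258; 1,743,258 required, 1,742,702 in favor — not approved.

Not approved — the Series B shares did not give the required vote.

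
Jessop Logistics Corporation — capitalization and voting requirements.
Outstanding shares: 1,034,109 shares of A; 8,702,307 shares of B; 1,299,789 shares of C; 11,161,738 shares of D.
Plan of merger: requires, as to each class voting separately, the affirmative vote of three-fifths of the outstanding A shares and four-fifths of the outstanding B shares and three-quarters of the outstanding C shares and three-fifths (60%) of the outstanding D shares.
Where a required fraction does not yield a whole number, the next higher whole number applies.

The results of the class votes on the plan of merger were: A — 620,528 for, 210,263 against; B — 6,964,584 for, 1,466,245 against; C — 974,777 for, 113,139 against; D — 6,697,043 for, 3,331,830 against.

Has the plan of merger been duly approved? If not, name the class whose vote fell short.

Not approved — the C shares did not give the required vote.

A: 3/5 of 1034109 = 620465.40, rounded up to 620466; 620,466 required, 620,528 in favor — approved.
B: 4/5 of 8702307 = 6961845.60, rounded up to 6961846; 6,961,846 required, 6,964,584 in favor — approved.
C: 3/4 of 1299789 = 974841.75, rounded up to 974842; 974,842 required, 974,777 in favor — not approved.
D: 3/5 of 11161738 = 6697042.80, rounded up to 6697043; 6,697,043 required, 6,697,043 in favor — approved.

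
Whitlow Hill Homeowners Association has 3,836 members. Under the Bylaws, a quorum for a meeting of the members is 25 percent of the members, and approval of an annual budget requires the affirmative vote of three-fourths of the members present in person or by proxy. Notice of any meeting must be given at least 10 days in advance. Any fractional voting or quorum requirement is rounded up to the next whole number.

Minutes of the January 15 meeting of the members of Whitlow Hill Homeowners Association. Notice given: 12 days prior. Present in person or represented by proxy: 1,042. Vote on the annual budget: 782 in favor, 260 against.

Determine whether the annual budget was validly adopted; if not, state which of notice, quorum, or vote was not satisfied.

Valid — all requirements satisfied.

Notice: 12 days given; 10 required. Satisfied.
Quorum: 25% of 3,836 = 959; 1,042 present. Satisfied.
Vote: requires three-fourths of those present (1,042); 3/4 of 1042 = 781.50, rounded up to 782, so 782 needed; 782 in favor. Satisfied.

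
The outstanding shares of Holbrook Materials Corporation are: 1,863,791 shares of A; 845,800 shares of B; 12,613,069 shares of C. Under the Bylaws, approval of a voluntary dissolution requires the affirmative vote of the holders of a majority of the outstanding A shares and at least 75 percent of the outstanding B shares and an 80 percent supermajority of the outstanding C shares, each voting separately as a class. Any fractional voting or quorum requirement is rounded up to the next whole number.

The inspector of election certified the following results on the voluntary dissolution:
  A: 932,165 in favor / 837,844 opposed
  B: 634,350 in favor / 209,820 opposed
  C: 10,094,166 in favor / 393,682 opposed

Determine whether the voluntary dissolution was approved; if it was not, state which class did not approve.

A: a majority of 1863791 is 931896; 931,896 required, 932,165 in favor — approved.
B: 3/4 of 845800 = 634350; 634,350 required, 634,350 in favor — approved.
C: 4/5 of 12613069 = 10090455.20, rounded up to 10090456; 10,090,456 required, 10,094,166 in favor — approved.

Approved — every class gave the required vote.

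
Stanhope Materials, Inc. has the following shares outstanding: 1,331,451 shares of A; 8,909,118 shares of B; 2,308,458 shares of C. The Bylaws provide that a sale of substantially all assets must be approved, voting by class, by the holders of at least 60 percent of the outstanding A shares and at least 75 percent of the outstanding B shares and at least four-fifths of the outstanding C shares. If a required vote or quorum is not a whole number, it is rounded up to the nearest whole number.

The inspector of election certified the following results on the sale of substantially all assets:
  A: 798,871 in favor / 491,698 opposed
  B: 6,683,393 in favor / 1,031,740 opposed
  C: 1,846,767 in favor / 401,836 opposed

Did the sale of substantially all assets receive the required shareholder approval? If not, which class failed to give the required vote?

Approved — every class gave the required vote.

A: 3/5 of 1331451 = 798870.60, rounded up to 798871; 798,871 required, 798,871 in favor — approved.
B: 3/4 of 8909118 = 6681838.50, rounded up to 6681839; 6,681,839 required, 6,683,393 in favor — approved.
C: 4/5 of 2308458 = 1846766.40, rounded up to 1846767; 1,846,767 required, 1,846,767 in favor — approved.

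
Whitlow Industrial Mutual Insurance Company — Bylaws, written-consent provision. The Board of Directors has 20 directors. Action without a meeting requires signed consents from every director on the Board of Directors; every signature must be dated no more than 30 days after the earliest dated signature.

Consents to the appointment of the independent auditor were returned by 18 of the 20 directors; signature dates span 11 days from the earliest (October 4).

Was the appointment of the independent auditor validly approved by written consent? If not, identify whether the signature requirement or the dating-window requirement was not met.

Signatures required: every one of 20 — unanimous means all 20, so 20 needed; 18 signed. Insufficient.
Dating window: the latest signature is 11 days after the earliest; the limit is 30 days. Within the window.

Not effective — insufficient signatures.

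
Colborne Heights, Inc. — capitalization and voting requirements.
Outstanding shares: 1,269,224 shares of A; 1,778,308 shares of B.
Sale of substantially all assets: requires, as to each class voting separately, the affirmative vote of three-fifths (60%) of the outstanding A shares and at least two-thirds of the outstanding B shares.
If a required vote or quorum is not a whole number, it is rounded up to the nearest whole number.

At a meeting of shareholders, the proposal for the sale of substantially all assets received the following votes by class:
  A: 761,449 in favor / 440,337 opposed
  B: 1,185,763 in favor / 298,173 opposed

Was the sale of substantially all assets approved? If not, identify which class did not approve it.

Not approved — the A shares did not give the required vote.

A: 3/5 of 1269224 = 761534.40, rounded up to 761535; 761,535 required, 761,449 in favor — not approved.
B: 2/3 of 1778308 = 1185538.67, rounded up to 1185539; 1,185,539 required, 1,185,763 in favor — approved.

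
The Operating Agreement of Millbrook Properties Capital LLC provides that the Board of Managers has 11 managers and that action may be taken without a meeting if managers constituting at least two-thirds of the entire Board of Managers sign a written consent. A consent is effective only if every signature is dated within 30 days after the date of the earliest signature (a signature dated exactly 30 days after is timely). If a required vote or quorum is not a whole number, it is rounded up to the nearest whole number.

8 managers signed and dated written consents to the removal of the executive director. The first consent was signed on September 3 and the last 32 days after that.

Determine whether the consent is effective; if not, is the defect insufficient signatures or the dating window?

Not effective — dating-window requirement not satisfied.

Signatures required: at least two-thirds of 11 — 2/3 of 11 = 7.33, rounded up to 8, so 8 needed; 8 signed. Sufficient.
Dating window: the latest signature is 32 days after the earliest; the limit is 30 days. Outside the window.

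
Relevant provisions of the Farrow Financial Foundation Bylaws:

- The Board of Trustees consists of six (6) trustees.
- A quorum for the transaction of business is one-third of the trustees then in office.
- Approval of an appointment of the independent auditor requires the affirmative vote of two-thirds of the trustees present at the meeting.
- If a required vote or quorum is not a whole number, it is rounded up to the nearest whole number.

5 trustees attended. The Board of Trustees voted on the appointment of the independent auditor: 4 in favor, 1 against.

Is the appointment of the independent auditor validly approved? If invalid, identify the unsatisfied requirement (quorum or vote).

Quorum: 5 present; quorum is 2. Satisfied.
Vote: the appointment of the independent auditor requires two-thirds of the trustees present (5). 2/3 of 5 = 3.33, rounded up to 4, so 4 affirmative votes are needed; 4 voted in favor. Satisfied.

Valid — all requirements satisfied.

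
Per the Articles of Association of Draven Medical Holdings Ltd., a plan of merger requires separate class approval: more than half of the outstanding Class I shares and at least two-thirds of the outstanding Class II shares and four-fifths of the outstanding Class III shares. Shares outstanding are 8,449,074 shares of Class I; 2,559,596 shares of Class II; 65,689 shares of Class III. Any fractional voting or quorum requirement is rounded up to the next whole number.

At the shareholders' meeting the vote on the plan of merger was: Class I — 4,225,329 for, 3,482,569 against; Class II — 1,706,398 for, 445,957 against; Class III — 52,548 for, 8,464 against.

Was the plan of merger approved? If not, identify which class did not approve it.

Not approved — the Class III shares did not give the required vote.

Class I: a majority of 8449074 is 4224538; 4,224,538 required, 4,225,329 in favor — approved.
Class II: 2/3 of 2559596 = 1706397.33, rounded up to 1706398; 1,706,398 required, 1,706,398 in favor — approved.
Class III: 4/5 of 65689 = 52551.20, rounded up to 52552; 52,552 required, 52,548 in favor — not approved.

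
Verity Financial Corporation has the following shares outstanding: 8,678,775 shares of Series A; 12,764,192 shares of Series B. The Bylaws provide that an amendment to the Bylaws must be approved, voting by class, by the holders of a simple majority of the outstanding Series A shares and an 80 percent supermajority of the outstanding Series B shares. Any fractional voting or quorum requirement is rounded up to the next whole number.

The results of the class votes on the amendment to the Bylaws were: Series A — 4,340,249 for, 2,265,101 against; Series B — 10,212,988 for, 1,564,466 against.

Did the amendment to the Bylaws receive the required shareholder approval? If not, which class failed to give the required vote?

Series A: a majority of 8678775 is 4339388; 4,339,388 required, 4,340,249 in favor — approved.
Series B: 4/5 of 12764192 = 10211353.60, rounded up to 10211354; 10,211,354 required, 10,212,988 in favor — approved.

Approved — every class gave the required vote.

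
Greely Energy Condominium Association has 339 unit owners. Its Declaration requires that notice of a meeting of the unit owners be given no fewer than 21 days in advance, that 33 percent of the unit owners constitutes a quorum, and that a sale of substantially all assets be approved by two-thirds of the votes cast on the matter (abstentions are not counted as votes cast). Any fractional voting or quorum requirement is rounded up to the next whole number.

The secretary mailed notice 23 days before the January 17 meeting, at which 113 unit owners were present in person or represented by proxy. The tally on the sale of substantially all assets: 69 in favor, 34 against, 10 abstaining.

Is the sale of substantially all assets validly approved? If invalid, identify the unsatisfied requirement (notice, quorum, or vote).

Notice: 23 days given; 21 required. Satisfied.
Quorum: 33% of 339 = 111.87, rounded up to 112; 113 present. Satisfied.
Vote: requires two-thirds of the votes cast (113 − 10 abstaining = 103); 2/3 of 103 = 68.67, rounded up to 69, so 69 needed; 69 in favor. Satisfied.

Valid — all requirements satisfied.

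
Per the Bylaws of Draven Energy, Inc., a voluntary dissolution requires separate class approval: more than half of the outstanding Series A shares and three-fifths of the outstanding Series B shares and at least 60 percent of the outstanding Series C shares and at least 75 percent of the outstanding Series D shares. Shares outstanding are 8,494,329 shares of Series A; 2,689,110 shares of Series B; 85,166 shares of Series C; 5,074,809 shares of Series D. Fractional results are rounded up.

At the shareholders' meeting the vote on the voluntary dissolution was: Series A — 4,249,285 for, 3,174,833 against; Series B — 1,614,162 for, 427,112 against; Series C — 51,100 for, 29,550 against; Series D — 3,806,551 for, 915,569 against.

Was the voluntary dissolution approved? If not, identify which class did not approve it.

Series A: a majority of 8494329 is 4247165; 4,247,165 required, 4,249,285 in favor — approved.
Series B: 3/5 of 2689110 = 1613466; 1,613,466 required, 1,614,162 in favor — approved.
Series C: 3/5 of 85166 = 51099.60, rounded up to 51100; 51,100 required, 51,100 in favor — approved.
Series D: 3/4 of 5074809 = 3806106.75, rounded up to 3806107; 3,806,107 required, 3,806,551 in favor — approved.

Approved — every class gave the required vote.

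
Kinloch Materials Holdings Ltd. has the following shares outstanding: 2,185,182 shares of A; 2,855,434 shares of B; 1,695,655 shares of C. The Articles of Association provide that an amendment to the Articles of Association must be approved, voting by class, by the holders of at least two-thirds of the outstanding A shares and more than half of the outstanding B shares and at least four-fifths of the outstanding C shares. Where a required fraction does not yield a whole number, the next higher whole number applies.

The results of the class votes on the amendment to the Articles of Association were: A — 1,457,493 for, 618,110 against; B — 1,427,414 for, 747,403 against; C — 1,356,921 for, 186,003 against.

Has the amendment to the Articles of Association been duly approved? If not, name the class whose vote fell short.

A: 2/3 of 2185182 = 1456788; 1,456,788 required, 1,457,493 in favor — approved.
B: a majority of 2855434 is 1427718; 1,427,718 required, 1,427,414 in favor — not approved.
C: 4/5 of 1695655 = 1356524; 1,356,524 required, 1,356,921 in favor — approved.

Not approved — the B shares did not give the required vote.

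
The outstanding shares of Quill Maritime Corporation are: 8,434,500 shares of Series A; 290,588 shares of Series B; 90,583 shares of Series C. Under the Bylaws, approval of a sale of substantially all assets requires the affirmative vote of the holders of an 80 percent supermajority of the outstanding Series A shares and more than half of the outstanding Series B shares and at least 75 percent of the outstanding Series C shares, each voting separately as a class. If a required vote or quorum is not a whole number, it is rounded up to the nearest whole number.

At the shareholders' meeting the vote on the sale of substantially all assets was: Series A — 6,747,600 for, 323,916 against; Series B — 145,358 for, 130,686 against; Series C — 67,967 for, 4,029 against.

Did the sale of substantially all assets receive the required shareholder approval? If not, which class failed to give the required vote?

Approved — every class gave the required vote.

Series A: 4/5 of 8434500 = 6747600; 6,747,600 required, 6,747,600 in favor — approved.
Series B: a majority of 290588 is 145295; 145,295 required, 145,358 in favor — approved.
Series C: 3/4 of 90583 = 67937.25, rounded up to 67938; 67,938 required, 67,967 in favor — approved.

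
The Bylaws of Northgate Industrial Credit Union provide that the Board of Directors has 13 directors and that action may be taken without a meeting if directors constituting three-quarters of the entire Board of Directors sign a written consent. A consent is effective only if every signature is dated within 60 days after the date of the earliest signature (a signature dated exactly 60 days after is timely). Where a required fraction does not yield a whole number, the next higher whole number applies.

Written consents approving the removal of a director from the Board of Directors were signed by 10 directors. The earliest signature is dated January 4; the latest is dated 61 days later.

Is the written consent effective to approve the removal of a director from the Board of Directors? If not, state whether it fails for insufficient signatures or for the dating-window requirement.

Not effective — dating-window requirement not satisfied.

Signatures required: three-quarters of 13 — 3/4 of 13 = 9.75, rounded up to 10, so 10 needed; 10 signed. Sufficient.
Dating window: the latest signature is 61 days after the earliest; the limit is 60 days. Outside the window.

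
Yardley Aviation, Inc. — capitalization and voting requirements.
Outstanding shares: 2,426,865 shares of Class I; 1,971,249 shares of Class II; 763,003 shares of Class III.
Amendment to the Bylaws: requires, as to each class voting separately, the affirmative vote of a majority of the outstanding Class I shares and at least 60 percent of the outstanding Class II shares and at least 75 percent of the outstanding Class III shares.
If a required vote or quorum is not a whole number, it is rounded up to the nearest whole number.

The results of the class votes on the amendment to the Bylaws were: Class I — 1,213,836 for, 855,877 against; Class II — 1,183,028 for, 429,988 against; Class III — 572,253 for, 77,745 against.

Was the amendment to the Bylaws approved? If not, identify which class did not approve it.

Approved — every class gave the required vote.

Class I: a majority of 2426865 is 1213433; 1,213,433 required, 1,213,836 in favor — approved.
Class II: 3/5 of 1971249 = 1182749.40, rounded up to 1182750; 1,182,750 required, 1,183,028 in favor — approved.
Class III: 3/4 of 763003 = 572252.25, rounded up to 572253; 572,253 required, 572,253 in favor — approved.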